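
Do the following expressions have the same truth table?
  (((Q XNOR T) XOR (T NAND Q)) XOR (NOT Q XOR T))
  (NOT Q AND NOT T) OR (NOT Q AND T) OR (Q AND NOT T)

Yes, they are equivalent — the two output columns agree on all 4 assignments:
Q | T | Expression 1 | Expression 2
-----------------------------------
0 | 0 | 1 | 1
0 | 1 | 1 | 1
1 | 0 | 1 | 1
1 | 1 | 0 | 0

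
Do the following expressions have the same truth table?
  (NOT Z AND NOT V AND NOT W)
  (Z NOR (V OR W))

Yes, they are equivalent — the two output columns agree on all 8 assignments:
Z | V | W | Expression 1 | Expression 2
---------------------------------------
0 | 0 | 0 | 1 | 1
0 | 0 | 1 | 0 | 0
0 | 1 | 0 | 0 | 0
0 | 1 | 1 | 0 | 0
1 | 0 | 0 | 0 | 0
1 | 0 | 1 | 0 | 0
1 | 1 | 0 | 0 | 0
1 | 1 | 1 | 0 | 0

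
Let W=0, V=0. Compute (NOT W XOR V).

Substituting: (NOT 0 XOR 0)
= 1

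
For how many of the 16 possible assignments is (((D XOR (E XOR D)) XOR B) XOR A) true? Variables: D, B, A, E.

Satisfying assignments: (0,0,0,1), (0,0,1,0), (0,1,0,0), (0,1,1,1), (1,0,0,1), (1,0,1,0), (1,1,0,0), (1,1,1,1)
Count: 8 out of 16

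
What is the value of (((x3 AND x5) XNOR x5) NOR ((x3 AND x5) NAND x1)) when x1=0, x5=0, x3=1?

Substituting: (((1 AND 0) XNOR 0) NOR ((1 AND 0) NAND 0))
= 0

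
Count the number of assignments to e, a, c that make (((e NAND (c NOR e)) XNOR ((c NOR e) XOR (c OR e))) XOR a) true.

Satisfying assignments: (0,0,0), (0,0,1), (1,0,0), (1,0,1)
Count: 4 out of 8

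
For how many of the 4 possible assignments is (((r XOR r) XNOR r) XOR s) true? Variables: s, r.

Satisfying assignments: (0,0), (1,1)
Count: 2 out of 4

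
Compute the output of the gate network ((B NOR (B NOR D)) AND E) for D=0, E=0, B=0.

Substituting: ((0 NOR (0 NOR 0)) AND 0)
= 0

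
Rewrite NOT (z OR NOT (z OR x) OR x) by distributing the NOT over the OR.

NOT z AND (z OR x) AND NOT x
De Morgan's: NOT(OR of terms) = AND of negations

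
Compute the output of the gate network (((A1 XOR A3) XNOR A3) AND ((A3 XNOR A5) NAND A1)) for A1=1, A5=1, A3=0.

Substituting: (((1 XOR 0) XNOR 0) AND ((0 XNOR 1) NAND 1))
= 0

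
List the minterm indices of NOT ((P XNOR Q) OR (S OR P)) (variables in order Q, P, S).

Σm(4) = (Q AND NOT P AND NOT S)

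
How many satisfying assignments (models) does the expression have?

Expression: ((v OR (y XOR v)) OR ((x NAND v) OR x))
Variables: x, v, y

Satisfying assignments: (0,0,0), (0,0,1), (0,1,0), (0,1,1), (1,0,0), (1,0,1), (1,1,0), (1,1,1)
Count: 8 out of 8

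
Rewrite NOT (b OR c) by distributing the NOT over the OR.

NOT b AND NOT c
De Morgan's: NOT(OR of terms) = AND of negations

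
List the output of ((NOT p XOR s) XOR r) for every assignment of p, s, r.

p | s | r | Output
------------------
0 | 0 | 0 | 1
0 | 0 | 1 | 0
0 | 1 | 0 | 0
0 | 1 | 1 | 1
1 | 0 | 0 | 0
1 | 0 | 1 | 1
1 | 1 | 0 | 1
1 | 1 | 1 | 0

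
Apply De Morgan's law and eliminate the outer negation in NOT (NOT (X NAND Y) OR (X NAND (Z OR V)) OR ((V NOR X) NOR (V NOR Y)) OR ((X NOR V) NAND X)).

(X NAND Y) AND NOT (X NAND (Z OR V)) AND NOT ((V NOR X) NOR (V NOR Y)) AND NOT ((X NOR V) NAND X)
De Morgan's: NOT(OR of terms) = AND of negations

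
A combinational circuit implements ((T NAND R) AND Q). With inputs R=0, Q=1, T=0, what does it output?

Substituting: ((0 NAND 0) AND 1)
= 1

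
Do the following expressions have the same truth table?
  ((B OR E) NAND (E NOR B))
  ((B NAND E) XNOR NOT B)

No. Counterexample: with B=1, E=0, Expression 1 = 1 but Expression 2 = 0.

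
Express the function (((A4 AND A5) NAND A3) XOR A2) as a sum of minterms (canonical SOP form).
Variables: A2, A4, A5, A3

Σm(0, 1, 2, 3, 4, 5, 6, 15) = (NOT A2 AND NOT A4 AND NOT A5 AND NOT A3) OR (NOT A2 AND NOT A4 AND NOT A5 AND A3) OR (NOT A2 AND NOT A4 AND A5 AND NOT A3) OR (NOT A2 AND NOT A4 AND A5 AND A3) OR (NOT A2 AND A4 AND NOT A5 AND NOT A3) OR (NOT A2 AND A4 AND NOT A5 AND A3) OR (NOT A2 AND A4 AND A5 AND NOT A3) OR (A2 AND A4 AND A5 AND A3)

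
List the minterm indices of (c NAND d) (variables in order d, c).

Σm(0, 1, 2) = (NOT d AND NOT c) OR (NOT d AND c) OR (d AND NOT c)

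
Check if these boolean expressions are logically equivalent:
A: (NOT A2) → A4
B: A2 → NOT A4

No, Inverse is not equivalent to original (counterexample: A2=0, A4=0)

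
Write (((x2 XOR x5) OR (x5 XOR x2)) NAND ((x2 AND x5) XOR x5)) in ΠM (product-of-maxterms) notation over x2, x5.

ΠM(1) = (x2 OR NOT x5)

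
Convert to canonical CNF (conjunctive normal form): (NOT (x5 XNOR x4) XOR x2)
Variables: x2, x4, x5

(x2 OR x4 OR x5) AND (x2 OR NOT x4 OR NOT x5) AND (NOT x2 OR x4 OR NOT x5) AND (NOT x2 OR NOT x4 OR x5)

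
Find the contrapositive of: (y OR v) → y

Contrapositive: NOT y → NOT (y OR v)
Note: A statement and its contrapositive are logically equivalent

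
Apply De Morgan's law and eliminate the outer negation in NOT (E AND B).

NOT E OR NOT B
De Morgan's: NOT(AND of terms) = OR of negations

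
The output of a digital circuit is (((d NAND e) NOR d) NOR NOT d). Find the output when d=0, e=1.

Substituting: (((0 NAND 1) NOR 0) NOR NOT 0)
= 0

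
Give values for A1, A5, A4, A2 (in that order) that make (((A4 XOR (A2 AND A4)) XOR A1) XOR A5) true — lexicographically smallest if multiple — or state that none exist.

A1=0, A5=0, A4=1, A2=0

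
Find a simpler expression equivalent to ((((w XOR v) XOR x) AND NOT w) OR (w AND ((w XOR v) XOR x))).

By distribution ((E AND v) OR (E AND NOT v) = E):
= ((w XOR v) XOR x)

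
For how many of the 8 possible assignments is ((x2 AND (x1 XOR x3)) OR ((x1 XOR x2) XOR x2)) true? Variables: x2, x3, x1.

Satisfying assignments: (0,0,1), (0,1,1), (1,0,1), (1,1,0), (1,1,1)
Count: 5 out of 8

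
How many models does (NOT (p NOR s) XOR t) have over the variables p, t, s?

Satisfying assignments: (0,0,1), (0,1,0), (1,0,0), (1,0,1)
Count: 4 out of 8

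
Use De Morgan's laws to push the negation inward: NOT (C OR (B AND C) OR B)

NOT C AND NOT (B AND C) AND NOT B
De Morgan's: NOT(OR of terms) = AND of negations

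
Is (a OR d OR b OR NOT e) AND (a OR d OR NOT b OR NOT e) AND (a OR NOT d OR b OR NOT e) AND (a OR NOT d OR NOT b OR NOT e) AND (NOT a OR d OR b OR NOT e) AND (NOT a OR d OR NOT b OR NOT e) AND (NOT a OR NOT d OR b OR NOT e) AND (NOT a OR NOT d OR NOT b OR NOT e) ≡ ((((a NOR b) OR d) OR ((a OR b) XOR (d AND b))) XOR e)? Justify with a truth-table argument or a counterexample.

Yes, they are equivalent — the two output columns agree on all 16 assignments:
a | d | b | e | Expression 1 | Expression 2
-------------------------------------------
0 | 0 | 0 | 0 | 1 | 1
0 | 0 | 0 | 1 | 0 | 0
0 | 0 | 1 | 0 | 1 | 1
0 | 0 | 1 | 1 | 0 | 0
0 | 1 | 0 | 0 | 1 | 1
0 | 1 | 0 | 1 | 0 | 0
0 | 1 | 1 | 0 | 1 | 1
0 | 1 | 1 | 1 | 0 | 0
1 | 0 | 0 | 0 | 1 | 1
1 | 0 | 0 | 1 | 0 | 0
1 | 0 | 1 | 0 | 1 | 1
1 | 0 | 1 | 1 | 0 | 0
1 | 1 | 0 | 0 | 1 | 1
1 | 1 | 0 | 1 | 0 | 0
1 | 1 | 1 | 0 | 1 | 1
1 | 1 | 1 | 1 | 0 | 0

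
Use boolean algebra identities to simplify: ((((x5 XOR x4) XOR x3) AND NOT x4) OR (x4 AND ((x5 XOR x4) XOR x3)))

By distribution ((E AND v) OR (E AND NOT v) = E):
= ((x5 XOR x4) XOR x3)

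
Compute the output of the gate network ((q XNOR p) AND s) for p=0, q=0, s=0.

Substituting: ((0 XNOR 0) AND 0)
= 0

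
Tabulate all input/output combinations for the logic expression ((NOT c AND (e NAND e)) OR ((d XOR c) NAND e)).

c | d | e | Output
------------------
0 | 0 | 0 | 1
0 | 0 | 1 | 1
0 | 1 | 0 | 1
0 | 1 | 1 | 0
1 | 0 | 0 | 1
1 | 0 | 1 | 0
1 | 1 | 0 | 1
1 | 1 | 1 | 1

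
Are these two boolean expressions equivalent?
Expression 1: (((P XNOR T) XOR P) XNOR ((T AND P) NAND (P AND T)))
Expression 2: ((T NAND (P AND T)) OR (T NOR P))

No. Counterexample: with T=1, P=0, Expression 1 = 0 but Expression 2 = 1.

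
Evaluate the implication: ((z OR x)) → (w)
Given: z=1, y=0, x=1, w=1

Antecedent ((z OR x)) = 1; consequent (w) = 1.
1 → 1 = 1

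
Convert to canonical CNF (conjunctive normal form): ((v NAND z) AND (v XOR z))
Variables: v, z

(v OR z) AND (NOT v OR NOT z)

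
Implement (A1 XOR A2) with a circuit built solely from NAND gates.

((A1 NAND (A1 NAND A2)) NAND (A2 NAND (A1 NAND A2)))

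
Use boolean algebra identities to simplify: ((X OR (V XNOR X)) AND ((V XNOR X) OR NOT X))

By distribution ((E OR v) AND (E OR NOT v) = E):
= (V XNOR X)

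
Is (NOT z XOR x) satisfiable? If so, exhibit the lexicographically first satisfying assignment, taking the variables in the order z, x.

z=0, x=0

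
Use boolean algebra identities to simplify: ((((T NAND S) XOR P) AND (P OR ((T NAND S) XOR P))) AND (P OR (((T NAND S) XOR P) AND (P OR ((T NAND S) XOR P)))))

By absorption (E AND (E OR v) = E) then absorption (E AND (E OR v) = E):
= ((T NAND S) XOR P)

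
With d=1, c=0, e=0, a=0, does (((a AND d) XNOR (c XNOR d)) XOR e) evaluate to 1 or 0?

Substituting: (((0 AND 1) XNOR (0 XNOR 1)) XOR 0)
= 1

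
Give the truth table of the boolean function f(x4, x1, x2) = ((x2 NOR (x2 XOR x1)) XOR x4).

x4 | x1 | x2 | Output
---------------------
0 | 0 | 0 | 1
0 | 0 | 1 | 0
0 | 1 | 0 | 0
0 | 1 | 1 | 0
1 | 0 | 0 | 0
1 | 0 | 1 | 1
1 | 1 | 0 | 1
1 | 1 | 1 | 1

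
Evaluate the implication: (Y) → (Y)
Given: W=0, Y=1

Antecedent (Y) = 1; consequent (Y) = 1.
1 → 1 = 1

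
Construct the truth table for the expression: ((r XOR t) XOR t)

r | t | Output
--------------
0 | 0 | 0
0 | 1 | 0
1 | 0 | 1
1 | 1 | 1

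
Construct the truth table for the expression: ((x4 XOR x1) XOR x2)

x1 | x2 | x4 | Output
---------------------
0 | 0 | 0 | 0
0 | 0 | 1 | 1
0 | 1 | 0 | 1
0 | 1 | 1 | 0
1 | 0 | 0 | 1
1 | 0 | 1 | 0
1 | 1 | 0 | 0
1 | 1 | 1 | 1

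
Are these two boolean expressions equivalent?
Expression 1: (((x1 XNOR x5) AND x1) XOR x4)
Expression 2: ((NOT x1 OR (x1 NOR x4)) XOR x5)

No. Counterexample: with x1=0, x5=0, x4=0, Expression 1 = 0 but Expression 2 = 1.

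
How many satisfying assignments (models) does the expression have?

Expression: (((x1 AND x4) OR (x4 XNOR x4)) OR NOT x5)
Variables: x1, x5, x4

Satisfying assignments: (0,0,0), (0,0,1), (0,1,0), (0,1,1), (1,0,0), (1,0,1), (1,1,0), (1,1,1)
Count: 8 out of 8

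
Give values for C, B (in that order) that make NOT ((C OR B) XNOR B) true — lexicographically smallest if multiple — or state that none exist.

C=1, B=0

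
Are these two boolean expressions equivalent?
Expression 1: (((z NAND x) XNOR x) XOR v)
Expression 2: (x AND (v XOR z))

No. Counterexample: with v=0, z=0, x=1, Expression 1 = 1 but Expression 2 = 0.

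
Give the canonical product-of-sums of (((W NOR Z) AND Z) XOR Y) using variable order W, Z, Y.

ΠM(0, 2, 4, 6) = (W OR Z OR Y) AND (W OR NOT Z OR Y) AND (NOT W OR Z OR Y) AND (NOT W OR NOT Z OR Y)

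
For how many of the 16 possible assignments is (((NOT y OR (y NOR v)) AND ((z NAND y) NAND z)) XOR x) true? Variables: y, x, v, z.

Satisfying assignments: (0,0,0,0), (0,0,1,0), (0,1,0,1), (0,1,1,1), (1,1,0,0), (1,1,0,1), (1,1,1,0), (1,1,1,1)
Count: 8 out of 16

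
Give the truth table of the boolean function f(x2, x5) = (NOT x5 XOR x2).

x2 | x5 | Output
----------------
0 | 0 | 1
0 | 1 | 0
1 | 0 | 0
1 | 1 | 1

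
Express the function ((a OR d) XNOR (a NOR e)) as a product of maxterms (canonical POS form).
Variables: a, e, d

ΠM(0, 3, 4, 5, 6, 7) = (a OR e OR d) AND (a OR NOT e OR NOT d) AND (NOT a OR e OR d) AND (NOT a OR e OR NOT d) AND (NOT a OR NOT e OR d) AND (NOT a OR NOT e OR NOT d)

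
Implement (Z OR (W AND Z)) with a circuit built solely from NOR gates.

((Z NOR ((W NOR W) NOR (Z NOR Z))) NOR (Z NOR ((W NOR W) NOR (Z NOR Z))))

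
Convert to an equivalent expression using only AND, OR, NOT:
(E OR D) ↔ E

((E OR D) AND E) OR (NOT (E OR D) AND NOT E)
(Biconditional = both true or both false)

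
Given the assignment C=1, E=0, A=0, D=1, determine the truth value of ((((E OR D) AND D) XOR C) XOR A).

Substituting: ((((0 OR 1) AND 1) XOR 1) XOR 0)
= 0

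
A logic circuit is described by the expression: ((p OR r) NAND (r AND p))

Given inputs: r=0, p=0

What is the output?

Substituting: ((0 OR 0) NAND (0 AND 0))
= 1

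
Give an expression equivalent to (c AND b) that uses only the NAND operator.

((c NAND b) NAND (c NAND b))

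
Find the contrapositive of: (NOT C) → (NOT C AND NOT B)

Contrapositive: NOT (NOT C AND NOT B) → C
Note: A statement and its contrapositive are logically equivalent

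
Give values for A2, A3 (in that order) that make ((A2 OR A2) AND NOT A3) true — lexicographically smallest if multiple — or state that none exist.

A2=1, A3=0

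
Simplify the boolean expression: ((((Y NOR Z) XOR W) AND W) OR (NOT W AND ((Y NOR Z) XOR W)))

By distribution ((E AND v) OR (E AND NOT v) = E):
= ((Y NOR Z) XOR W)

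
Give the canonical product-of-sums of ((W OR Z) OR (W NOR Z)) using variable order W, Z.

ΠM() = TRUE (no maxterms)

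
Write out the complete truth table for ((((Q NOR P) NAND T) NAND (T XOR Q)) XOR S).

T | P | Q | S | Output
----------------------
0 | 0 | 0 | 0 | 1
0 | 0 | 0 | 1 | 0
0 | 0 | 1 | 0 | 0
0 | 0 | 1 | 1 | 1
0 | 1 | 0 | 0 | 1
0 | 1 | 0 | 1 | 0
0 | 1 | 1 | 0 | 0
0 | 1 | 1 | 1 | 1
1 | 0 | 0 | 0 | 1
1 | 0 | 0 | 1 | 0
1 | 0 | 1 | 0 | 1
1 | 0 | 1 | 1 | 0
1 | 1 | 0 | 0 | 0
1 | 1 | 0 | 1 | 1
1 | 1 | 1 | 0 | 1
1 | 1 | 1 | 1 | 0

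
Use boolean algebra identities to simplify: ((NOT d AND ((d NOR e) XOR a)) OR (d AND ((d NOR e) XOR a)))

By distribution ((E AND v) OR (E AND NOT v) = E):
= ((d NOR e) XOR a)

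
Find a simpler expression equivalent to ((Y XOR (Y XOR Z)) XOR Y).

By XOR self-cancellation ((E XOR v) XOR v = E):
= (Y XOR Z)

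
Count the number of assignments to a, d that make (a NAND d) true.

Satisfying assignments: (0,0), (0,1), (1,0)
Count: 3 out of 4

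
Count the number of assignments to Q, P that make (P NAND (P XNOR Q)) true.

Satisfying assignments: (0,0), (0,1), (1,0)
Count: 3 out of 4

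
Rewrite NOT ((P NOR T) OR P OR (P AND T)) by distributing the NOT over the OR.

NOT (P NOR T) AND NOT P AND NOT (P AND T)
De Morgan's: NOT(OR of terms) = AND of negations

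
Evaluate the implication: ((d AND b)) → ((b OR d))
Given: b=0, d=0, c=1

Antecedent ((d AND b)) = 0; consequent ((b OR d)) = 0.
0 → 0 = 1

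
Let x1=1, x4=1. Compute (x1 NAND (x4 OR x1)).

Substituting: (1 NAND (1 OR 1))
= 0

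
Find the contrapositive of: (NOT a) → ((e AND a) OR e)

Contrapositive: NOT ((e AND a) OR e) → a
Note: A statement and its contrapositive are logically equivalent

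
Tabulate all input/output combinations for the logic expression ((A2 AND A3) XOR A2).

A2 | A3 | Output
----------------
0 | 0 | 0
0 | 1 | 0
1 | 0 | 1
1 | 1 | 0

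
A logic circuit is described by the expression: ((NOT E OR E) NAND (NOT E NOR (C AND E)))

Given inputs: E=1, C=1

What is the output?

Substituting: ((NOT 1 OR 1) NAND (NOT 1 NOR (1 AND 1)))
= 1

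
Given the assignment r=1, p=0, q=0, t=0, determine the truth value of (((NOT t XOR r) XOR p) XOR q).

Substituting: (((NOT 0 XOR 1) XOR 0) XOR 0)
= 0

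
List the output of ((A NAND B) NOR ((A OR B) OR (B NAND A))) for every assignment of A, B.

A | B | Output
--------------
0 | 0 | 0
0 | 1 | 0
1 | 0 | 0
1 | 1 | 0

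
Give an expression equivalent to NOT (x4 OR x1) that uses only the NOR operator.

(((x4 NOR x1) NOR (x4 NOR x1)) NOR ((x4 NOR x1) NOR (x4 NOR x1)))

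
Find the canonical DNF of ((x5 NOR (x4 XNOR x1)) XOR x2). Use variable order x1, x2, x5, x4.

(NOT x1 AND NOT x2 AND NOT x5 AND x4) OR (NOT x1 AND x2 AND NOT x5 AND NOT x4) OR (NOT x1 AND x2 AND x5 AND NOT x4) OR (NOT x1 AND x2 AND x5 AND x4) OR (x1 AND NOT x2 AND NOT x5 AND NOT x4) OR (x1 AND x2 AND NOT x5 AND x4) OR (x1 AND x2 AND x5 AND NOT x4) OR (x1 AND x2 AND x5 AND x4)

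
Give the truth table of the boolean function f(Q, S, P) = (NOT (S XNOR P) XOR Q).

Q | S | P | Output
------------------
0 | 0 | 0 | 0
0 | 0 | 1 | 1
0 | 1 | 0 | 1
0 | 1 | 1 | 0
1 | 0 | 0 | 1
1 | 0 | 1 | 0
1 | 1 | 0 | 0
1 | 1 | 1 | 1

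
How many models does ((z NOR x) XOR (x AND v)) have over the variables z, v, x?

Satisfying assignments: (0,0,0), (0,1,0), (0,1,1), (1,1,1)
Count: 4 out of 8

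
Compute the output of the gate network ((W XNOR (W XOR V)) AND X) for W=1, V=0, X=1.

Substituting: ((1 XNOR (1 XOR 0)) AND 1)
= 1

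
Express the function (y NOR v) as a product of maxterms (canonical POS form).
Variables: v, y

ΠM(1, 2, 3) = (v OR NOT y) AND (NOT v OR y) AND (NOT v OR NOT y)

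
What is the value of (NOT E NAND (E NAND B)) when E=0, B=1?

Substituting: (NOT 0 NAND (0 NAND 1))
= 0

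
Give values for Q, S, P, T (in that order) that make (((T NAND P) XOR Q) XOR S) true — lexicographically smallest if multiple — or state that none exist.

Q=0, S=0, P=0, T=0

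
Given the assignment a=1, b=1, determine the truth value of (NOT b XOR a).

Substituting: (NOT 1 XOR 1)
= 1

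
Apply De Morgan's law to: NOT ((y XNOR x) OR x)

NOT (y XNOR x) AND NOT x
De Morgan's: NOT(OR of terms) = AND of negations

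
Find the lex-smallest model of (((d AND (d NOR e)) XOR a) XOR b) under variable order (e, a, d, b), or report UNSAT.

e=0, a=0, d=0, b=1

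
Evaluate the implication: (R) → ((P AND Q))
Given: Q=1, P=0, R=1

Antecedent (R) = 1; consequent ((P AND Q)) = 0.
1 → 0 = 0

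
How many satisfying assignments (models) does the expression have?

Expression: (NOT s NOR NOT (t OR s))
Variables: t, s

Satisfying assignments: (0,1), (1,1)
Count: 2 out of 4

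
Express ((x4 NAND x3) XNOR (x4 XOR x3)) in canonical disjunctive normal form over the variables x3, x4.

(NOT x3 AND x4) OR (x3 AND NOT x4) OR (x3 AND x4)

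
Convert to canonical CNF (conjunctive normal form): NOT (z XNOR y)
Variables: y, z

(y OR z) AND (NOT y OR NOT z)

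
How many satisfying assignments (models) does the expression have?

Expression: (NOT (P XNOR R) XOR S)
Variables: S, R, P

Satisfying assignments: (0,0,1), (0,1,0), (1,0,0), (1,1,1)
Count: 4 out of 8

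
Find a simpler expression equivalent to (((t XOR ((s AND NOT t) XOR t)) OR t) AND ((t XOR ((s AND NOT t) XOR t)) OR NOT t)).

By distribution ((E OR v) AND (E OR NOT v) = E) then XOR self-cancellation ((E XOR v) XOR v = E):
= (s AND NOT t)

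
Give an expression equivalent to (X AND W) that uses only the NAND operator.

((X NAND W) NAND (X NAND W))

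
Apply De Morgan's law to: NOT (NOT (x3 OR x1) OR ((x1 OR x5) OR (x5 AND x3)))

(x3 OR x1) AND NOT ((x1 OR x5) OR (x5 AND x3))
De Morgan's: NOT(OR of terms) = AND of negations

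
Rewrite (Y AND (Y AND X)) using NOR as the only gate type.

((Y NOR Y) NOR (((Y NOR Y) NOR (X NOR X)) NOR ((Y NOR Y) NOR (X NOR X))))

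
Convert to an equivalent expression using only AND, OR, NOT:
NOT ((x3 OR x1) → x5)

(x3 OR x1) AND NOT x5
(Negated implication: NOT(A → B) = A AND NOT B)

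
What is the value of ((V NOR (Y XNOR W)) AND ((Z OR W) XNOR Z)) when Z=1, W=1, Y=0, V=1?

Substituting: ((1 NOR (0 XNOR 1)) AND ((1 OR 1) XNOR 1))
= 0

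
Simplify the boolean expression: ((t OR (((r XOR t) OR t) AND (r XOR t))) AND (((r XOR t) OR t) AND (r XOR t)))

By absorption (E AND (E OR v) = E) then absorption (E AND (E OR v) = E):
= (r XOR t)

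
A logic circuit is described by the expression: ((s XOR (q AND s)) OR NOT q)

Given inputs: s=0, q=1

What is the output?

Substituting: ((0 XOR (1 AND 0)) OR NOT 1)
= 0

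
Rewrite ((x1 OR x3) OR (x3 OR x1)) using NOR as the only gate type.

((((x1 NOR x3) NOR (x1 NOR x3)) NOR ((x3 NOR x1) NOR (x3 NOR x1))) NOR (((x1 NOR x3) NOR (x1 NOR x3)) NOR ((x3 NOR x1) NOR (x3 NOR x1))))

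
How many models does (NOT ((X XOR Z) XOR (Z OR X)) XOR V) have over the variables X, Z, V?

Satisfying assignments: (0,0,0), (0,1,0), (1,0,0), (1,1,1)
Count: 4 out of 8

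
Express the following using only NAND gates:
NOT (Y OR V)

(((Y NAND Y) NAND (V NAND V)) NAND ((Y NAND Y) NAND (V NAND V)))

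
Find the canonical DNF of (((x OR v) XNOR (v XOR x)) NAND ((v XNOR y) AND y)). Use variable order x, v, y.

(NOT x AND NOT v AND NOT y) OR (NOT x AND NOT v AND y) OR (NOT x AND v AND NOT y) OR (x AND NOT v AND NOT y) OR (x AND NOT v AND y) OR (x AND v AND NOT y) OR (x AND v AND y)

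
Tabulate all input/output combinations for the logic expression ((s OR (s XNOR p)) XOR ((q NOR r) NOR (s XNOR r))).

p | r | q | s | Output
----------------------
0 | 0 | 0 | 0 | 1
0 | 0 | 0 | 1 | 1
0 | 0 | 1 | 0 | 1
0 | 0 | 1 | 1 | 0
0 | 1 | 0 | 0 | 0
0 | 1 | 0 | 1 | 1
0 | 1 | 1 | 0 | 0
0 | 1 | 1 | 1 | 1
1 | 0 | 0 | 0 | 0
1 | 0 | 0 | 1 | 1
1 | 0 | 1 | 0 | 0
1 | 0 | 1 | 1 | 0
1 | 1 | 0 | 0 | 1
1 | 1 | 0 | 1 | 1
1 | 1 | 1 | 0 | 1
1 | 1 | 1 | 1 | 1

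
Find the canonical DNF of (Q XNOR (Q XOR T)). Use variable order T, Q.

(NOT T AND NOT Q) OR (NOT T AND Q)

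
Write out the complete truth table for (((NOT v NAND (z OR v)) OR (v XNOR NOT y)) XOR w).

z | w | v | y | Output
----------------------
0 | 0 | 0 | 0 | 1
0 | 0 | 0 | 1 | 1
0 | 0 | 1 | 0 | 1
0 | 0 | 1 | 1 | 1
0 | 1 | 0 | 0 | 0
0 | 1 | 0 | 1 | 0
0 | 1 | 1 | 0 | 0
0 | 1 | 1 | 1 | 0
1 | 0 | 0 | 0 | 0
1 | 0 | 0 | 1 | 1
1 | 0 | 1 | 0 | 1
1 | 0 | 1 | 1 | 1
1 | 1 | 0 | 0 | 1
1 | 1 | 0 | 1 | 0
1 | 1 | 1 | 0 | 0
1 | 1 | 1 | 1 | 0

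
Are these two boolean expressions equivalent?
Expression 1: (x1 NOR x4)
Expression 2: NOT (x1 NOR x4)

No. Counterexample: with x1=0, x4=0, Expression 1 = 1 but Expression 2 = 0.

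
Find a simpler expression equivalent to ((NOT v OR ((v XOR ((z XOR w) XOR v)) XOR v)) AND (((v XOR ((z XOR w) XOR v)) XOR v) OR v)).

By distribution ((E OR v) AND (E OR NOT v) = E) then XOR self-cancellation ((E XOR v) XOR v = E):
= ((z XOR w) XOR v)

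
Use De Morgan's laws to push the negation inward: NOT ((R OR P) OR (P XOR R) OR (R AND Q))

NOT (R OR P) AND NOT (P XOR R) AND NOT (R AND Q)
De Morgan's: NOT(OR of terms) = AND of negations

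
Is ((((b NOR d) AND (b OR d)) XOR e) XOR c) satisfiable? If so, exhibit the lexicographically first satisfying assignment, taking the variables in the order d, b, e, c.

d=0, b=0, e=0, c=1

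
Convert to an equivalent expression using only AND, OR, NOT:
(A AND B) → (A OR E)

NOT (A AND B) OR (A OR E)
(Implication elimination: A → B = NOT A OR B)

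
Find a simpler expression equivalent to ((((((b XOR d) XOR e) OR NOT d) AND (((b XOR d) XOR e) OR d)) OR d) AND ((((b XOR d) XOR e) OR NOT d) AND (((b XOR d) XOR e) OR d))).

By absorption (E AND (E OR v) = E) then distribution ((E OR v) AND (E OR NOT v) = E):
= ((b XOR d) XOR e)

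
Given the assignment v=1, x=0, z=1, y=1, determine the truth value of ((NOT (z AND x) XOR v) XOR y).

Substituting: ((NOT (1 AND 0) XOR 1) XOR 1)
= 1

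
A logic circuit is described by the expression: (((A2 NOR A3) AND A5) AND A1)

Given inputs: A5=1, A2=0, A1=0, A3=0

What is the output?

Substituting: (((0 NOR 0) AND 1) AND 0)
= 0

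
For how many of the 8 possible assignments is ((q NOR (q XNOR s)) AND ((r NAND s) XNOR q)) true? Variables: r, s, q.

Satisfying assignments: (1,1,0)
Count: 1 out of 8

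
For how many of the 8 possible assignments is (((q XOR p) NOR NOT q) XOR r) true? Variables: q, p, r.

Satisfying assignments: (0,0,1), (0,1,1), (1,0,1), (1,1,0)
Count: 4 out of 8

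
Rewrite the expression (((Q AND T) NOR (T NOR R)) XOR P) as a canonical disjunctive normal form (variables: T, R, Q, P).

(NOT T AND NOT R AND NOT Q AND P) OR (NOT T AND NOT R AND Q AND P) OR (NOT T AND R AND NOT Q AND NOT P) OR (NOT T AND R AND Q AND NOT P) OR (T AND NOT R AND NOT Q AND NOT P) OR (T AND NOT R AND Q AND P) OR (T AND R AND NOT Q AND NOT P) OR (T AND R AND Q AND P)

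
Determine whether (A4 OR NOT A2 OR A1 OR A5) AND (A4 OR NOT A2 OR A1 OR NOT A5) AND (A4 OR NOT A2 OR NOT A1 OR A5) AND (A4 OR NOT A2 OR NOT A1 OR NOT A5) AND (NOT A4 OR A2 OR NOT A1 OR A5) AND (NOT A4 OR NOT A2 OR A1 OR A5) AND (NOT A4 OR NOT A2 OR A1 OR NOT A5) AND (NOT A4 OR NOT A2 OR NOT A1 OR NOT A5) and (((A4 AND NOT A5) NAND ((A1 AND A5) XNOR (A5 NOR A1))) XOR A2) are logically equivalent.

Yes, they are equivalent — the two output columns agree on all 16 assignments:
A4 | A2 | A1 | A5 | Expression 1 | Expression 2
-----------------------------------------------
0 | 0 | 0 | 0 | 1 | 1
0 | 0 | 0 | 1 | 1 | 1
0 | 0 | 1 | 0 | 1 | 1
0 | 0 | 1 | 1 | 1 | 1
0 | 1 | 0 | 0 | 0 | 0
0 | 1 | 0 | 1 | 0 | 0
0 | 1 | 1 | 0 | 0 | 0
0 | 1 | 1 | 1 | 0 | 0
1 | 0 | 0 | 0 | 1 | 1
1 | 0 | 0 | 1 | 1 | 1
1 | 0 | 1 | 0 | 0 | 0
1 | 0 | 1 | 1 | 1 | 1
1 | 1 | 0 | 0 | 0 | 0
1 | 1 | 0 | 1 | 0 | 0
1 | 1 | 1 | 0 | 1 | 1
1 | 1 | 1 | 1 | 0 | 0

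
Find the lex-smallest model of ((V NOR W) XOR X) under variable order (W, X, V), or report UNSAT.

W=0, X=0, V=0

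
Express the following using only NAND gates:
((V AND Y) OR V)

((((V NAND Y) NAND (V NAND Y)) NAND ((V NAND Y) NAND (V NAND Y))) NAND (V NAND V))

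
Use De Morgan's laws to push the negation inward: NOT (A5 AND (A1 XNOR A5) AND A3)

NOT A5 OR NOT (A1 XNOR A5) OR NOT A3
De Morgan's: NOT(AND of terms) = OR of negations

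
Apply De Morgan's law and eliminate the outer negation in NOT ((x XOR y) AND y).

NOT (x XOR y) OR NOT y
De Morgan's: NOT(AND of terms) = OR of negations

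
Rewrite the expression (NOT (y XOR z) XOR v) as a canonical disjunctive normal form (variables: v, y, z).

(NOT v AND NOT y AND NOT z) OR (NOT v AND y AND z) OR (v AND NOT y AND z) OR (v AND y AND NOT z)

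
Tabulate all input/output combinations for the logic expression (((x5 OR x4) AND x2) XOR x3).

x3 | x2 | x5 | x4 | Output
--------------------------
0 | 0 | 0 | 0 | 0
0 | 0 | 0 | 1 | 0
0 | 0 | 1 | 0 | 0
0 | 0 | 1 | 1 | 0
0 | 1 | 0 | 0 | 0
0 | 1 | 0 | 1 | 1
0 | 1 | 1 | 0 | 1
0 | 1 | 1 | 1 | 1
1 | 0 | 0 | 0 | 1
1 | 0 | 0 | 1 | 1
1 | 0 | 1 | 0 | 1
1 | 0 | 1 | 1 | 1
1 | 1 | 0 | 0 | 1
1 | 1 | 0 | 1 | 0
1 | 1 | 1 | 0 | 0
1 | 1 | 1 | 1 | 0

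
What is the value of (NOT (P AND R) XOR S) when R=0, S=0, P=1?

Substituting: (NOT (1 AND 0) XOR 0)
= 1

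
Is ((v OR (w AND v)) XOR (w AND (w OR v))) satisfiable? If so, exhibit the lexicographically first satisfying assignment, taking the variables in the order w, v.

w=0, v=1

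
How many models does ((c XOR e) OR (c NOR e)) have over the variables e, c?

Satisfying assignments: (0,0), (0,1), (1,0)
Count: 3 out of 4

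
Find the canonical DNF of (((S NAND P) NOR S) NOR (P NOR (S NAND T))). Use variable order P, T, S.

(NOT P AND NOT T AND NOT S) OR (NOT P AND NOT T AND S) OR (NOT P AND T AND NOT S) OR (P AND NOT T AND NOT S) OR (P AND NOT T AND S) OR (P AND T AND NOT S) OR (P AND T AND S)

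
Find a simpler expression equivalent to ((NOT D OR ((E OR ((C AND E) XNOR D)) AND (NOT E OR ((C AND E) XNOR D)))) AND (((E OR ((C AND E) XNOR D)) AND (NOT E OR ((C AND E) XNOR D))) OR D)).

By distribution ((E OR v) AND (E OR NOT v) = E) then distribution ((E OR v) AND (E OR NOT v) = E):
= ((C AND E) XNOR D)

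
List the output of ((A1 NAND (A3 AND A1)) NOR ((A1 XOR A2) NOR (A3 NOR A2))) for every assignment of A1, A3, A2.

A1 | A3 | A2 | Output
---------------------
0 | 0 | 0 | 0
0 | 0 | 1 | 0
0 | 1 | 0 | 0
0 | 1 | 1 | 0
1 | 0 | 0 | 0
1 | 0 | 1 | 0
1 | 1 | 0 | 1
1 | 1 | 1 | 0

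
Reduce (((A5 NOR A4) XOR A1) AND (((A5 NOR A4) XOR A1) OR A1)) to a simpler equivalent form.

By absorption (E AND (E OR v) = E):
= ((A5 NOR A4) XOR A1)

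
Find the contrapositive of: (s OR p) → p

Contrapositive: NOT p → NOT (s OR p)
Note: A statement and its contrapositive are logically equivalent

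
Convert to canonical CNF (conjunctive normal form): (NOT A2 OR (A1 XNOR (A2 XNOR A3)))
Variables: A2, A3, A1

(NOT A2 OR A3 OR NOT A1) AND (NOT A2 OR NOT A3 OR A1)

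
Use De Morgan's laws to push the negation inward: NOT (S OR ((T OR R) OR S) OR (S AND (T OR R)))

NOT S AND NOT ((T OR R) OR S) AND NOT (S AND (T OR R))
De Morgan's: NOT(OR of terms) = AND of negations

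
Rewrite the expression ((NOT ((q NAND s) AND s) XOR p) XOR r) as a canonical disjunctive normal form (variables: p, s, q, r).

(NOT p AND NOT s AND NOT q AND NOT r) OR (NOT p AND NOT s AND q AND NOT r) OR (NOT p AND s AND NOT q AND r) OR (NOT p AND s AND q AND NOT r) OR (p AND NOT s AND NOT q AND r) OR (p AND NOT s AND q AND r) OR (p AND s AND NOT q AND NOT r) OR (p AND s AND q AND r)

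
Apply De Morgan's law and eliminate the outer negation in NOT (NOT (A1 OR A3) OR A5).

(A1 OR A3) AND NOT A5
De Morgan's: NOT(OR of terms) = AND of negations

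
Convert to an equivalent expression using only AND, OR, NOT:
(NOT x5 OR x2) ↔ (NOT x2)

((NOT x5 OR x2) AND (NOT x2)) OR (NOT (NOT x5 OR x2) AND x2)
(Biconditional = both true or both false)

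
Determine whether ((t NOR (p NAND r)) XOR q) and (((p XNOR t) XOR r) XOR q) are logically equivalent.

No. Counterexample: with r=0, q=0, t=0, p=0, Expression 1 = 0 but Expression 2 = 1.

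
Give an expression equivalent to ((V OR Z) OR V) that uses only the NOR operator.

((((V NOR Z) NOR (V NOR Z)) NOR V) NOR (((V NOR Z) NOR (V NOR Z)) NOR V))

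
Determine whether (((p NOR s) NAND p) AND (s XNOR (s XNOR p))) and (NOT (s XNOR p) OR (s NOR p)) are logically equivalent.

No. Counterexample: with s=0, p=0, Expression 1 = 0 but Expression 2 = 1.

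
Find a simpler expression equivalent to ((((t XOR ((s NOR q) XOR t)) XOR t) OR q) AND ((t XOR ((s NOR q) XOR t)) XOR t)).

By absorption (E AND (E OR v) = E) then XOR self-cancellation ((E XOR v) XOR v = E):
= ((s NOR q) XOR t)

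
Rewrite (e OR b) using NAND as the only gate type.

((e NAND e) NAND (b NAND b))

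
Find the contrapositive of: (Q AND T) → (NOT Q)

Contrapositive: Q → NOT (Q AND T)
Note: A statement and its contrapositive are logically equivalent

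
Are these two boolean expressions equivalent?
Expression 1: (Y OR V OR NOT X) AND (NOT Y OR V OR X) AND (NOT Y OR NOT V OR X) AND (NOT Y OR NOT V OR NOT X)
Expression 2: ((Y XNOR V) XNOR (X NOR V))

Yes, they are equivalent — the two output columns agree on all 8 assignments:
Y | V | X | Expression 1 | Expression 2
---------------------------------------
0 | 0 | 0 | 1 | 1
0 | 0 | 1 | 0 | 0
0 | 1 | 0 | 1 | 1
0 | 1 | 1 | 1 | 1
1 | 0 | 0 | 0 | 0
1 | 0 | 1 | 1 | 1
1 | 1 | 0 | 0 | 0
1 | 1 | 1 | 0 | 0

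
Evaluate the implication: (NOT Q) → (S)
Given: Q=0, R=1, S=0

Antecedent (NOT Q) = 1; consequent (S) = 0.
1 → 0 = 0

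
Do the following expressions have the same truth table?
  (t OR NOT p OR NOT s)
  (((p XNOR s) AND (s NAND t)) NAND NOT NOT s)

Yes, they are equivalent — the two output columns agree on all 8 assignments:
t | p | s | Expression 1 | Expression 2
---------------------------------------
0 | 0 | 0 | 1 | 1
0 | 0 | 1 | 1 | 1
0 | 1 | 0 | 1 | 1
0 | 1 | 1 | 0 | 0
1 | 0 | 0 | 1 | 1
1 | 0 | 1 | 1 | 1
1 | 1 | 0 | 1 | 1
1 | 1 | 1 | 1 | 1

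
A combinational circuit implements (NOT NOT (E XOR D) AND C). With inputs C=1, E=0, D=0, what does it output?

Substituting: (NOT NOT (0 XOR 0) AND 1)
= 0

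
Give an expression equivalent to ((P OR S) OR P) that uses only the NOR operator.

((((P NOR S) NOR (P NOR S)) NOR P) NOR (((P NOR S) NOR (P NOR S)) NOR P))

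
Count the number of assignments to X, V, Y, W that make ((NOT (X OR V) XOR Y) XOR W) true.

Satisfying assignments: (0,0,0,0), (0,0,1,1), (0,1,0,1), (0,1,1,0), (1,0,0,1), (1,0,1,0), (1,1,0,1), (1,1,1,0)
Count: 8 out of 16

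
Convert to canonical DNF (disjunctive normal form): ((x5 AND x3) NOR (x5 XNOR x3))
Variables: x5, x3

(NOT x5 AND x3) OR (x5 AND NOT x3)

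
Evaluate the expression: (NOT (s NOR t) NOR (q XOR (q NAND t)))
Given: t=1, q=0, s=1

Substituting: (NOT (1 NOR 1) NOR (0 XOR (0 NAND 1)))
= 0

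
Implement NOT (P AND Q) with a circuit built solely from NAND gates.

(((P NAND Q) NAND (P NAND Q)) NAND ((P NAND Q) NAND (P NAND Q)))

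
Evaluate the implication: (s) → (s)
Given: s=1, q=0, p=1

Antecedent (s) = 1; consequent (s) = 1.
1 → 1 = 1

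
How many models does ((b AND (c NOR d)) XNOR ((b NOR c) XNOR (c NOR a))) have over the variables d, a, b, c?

Satisfying assignments: (0,1,0,0), (0,1,1,0), (1,0,1,0), (1,1,0,0)
Count: 4 out of 16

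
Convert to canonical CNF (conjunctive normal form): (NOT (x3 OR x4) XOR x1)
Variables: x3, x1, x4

(x3 OR x1 OR NOT x4) AND (x3 OR NOT x1 OR x4) AND (NOT x3 OR x1 OR x4) AND (NOT x3 OR x1 OR NOT x4)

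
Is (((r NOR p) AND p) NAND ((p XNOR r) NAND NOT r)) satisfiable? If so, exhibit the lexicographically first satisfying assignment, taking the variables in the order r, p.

r=0, p=0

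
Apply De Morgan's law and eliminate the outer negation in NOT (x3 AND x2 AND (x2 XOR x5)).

NOT x3 OR NOT x2 OR NOT (x2 XOR x5)
De Morgan's: NOT(AND of terms) = OR of negations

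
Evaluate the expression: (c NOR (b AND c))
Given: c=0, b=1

Substituting: (0 NOR (1 AND 0))
= 1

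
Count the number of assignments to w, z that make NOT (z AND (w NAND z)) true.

Satisfying assignments: (0,0), (1,0), (1,1)
Count: 3 out of 4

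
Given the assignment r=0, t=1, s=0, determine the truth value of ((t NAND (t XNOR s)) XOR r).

Substituting: ((1 NAND (1 XNOR 0)) XOR 0)
= 1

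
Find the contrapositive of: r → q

Contrapositive: NOT q → NOT r
Note: A statement and its contrapositive are logically equivalent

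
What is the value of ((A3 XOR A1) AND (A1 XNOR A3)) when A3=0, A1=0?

Substituting: ((0 XOR 0) AND (0 XNOR 0))
= 0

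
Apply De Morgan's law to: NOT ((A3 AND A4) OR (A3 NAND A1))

NOT (A3 AND A4) AND NOT (A3 NAND A1)
De Morgan's: NOT(OR of terms) = AND of negations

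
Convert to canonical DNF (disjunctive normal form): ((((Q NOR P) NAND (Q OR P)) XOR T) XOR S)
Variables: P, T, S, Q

(NOT P AND NOT T AND NOT S AND NOT Q) OR (NOT P AND NOT T AND NOT S AND Q) OR (NOT P AND T AND S AND NOT Q) OR (NOT P AND T AND S AND Q) OR (P AND NOT T AND NOT S AND NOT Q) OR (P AND NOT T AND NOT S AND Q) OR (P AND T AND S AND NOT Q) OR (P AND T AND S AND Q)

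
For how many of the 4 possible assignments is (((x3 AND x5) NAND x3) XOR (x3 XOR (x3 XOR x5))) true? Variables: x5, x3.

Satisfying assignments: (0,0), (0,1), (1,1)
Count: 3 out of 4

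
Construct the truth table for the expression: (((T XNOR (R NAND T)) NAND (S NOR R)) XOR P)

P | T | S | R | Output
----------------------
0 | 0 | 0 | 0 | 1
0 | 0 | 0 | 1 | 1
0 | 0 | 1 | 0 | 1
0 | 0 | 1 | 1 | 1
0 | 1 | 0 | 0 | 0
0 | 1 | 0 | 1 | 1
0 | 1 | 1 | 0 | 1
0 | 1 | 1 | 1 | 1
1 | 0 | 0 | 0 | 0
1 | 0 | 0 | 1 | 0
1 | 0 | 1 | 0 | 0
1 | 0 | 1 | 1 | 0
1 | 1 | 0 | 0 | 1
1 | 1 | 0 | 1 | 0
1 | 1 | 1 | 0 | 0
1 | 1 | 1 | 1 | 0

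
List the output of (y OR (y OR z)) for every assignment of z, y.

z | y | Output
--------------
0 | 0 | 0
0 | 1 | 1
1 | 0 | 1
1 | 1 | 1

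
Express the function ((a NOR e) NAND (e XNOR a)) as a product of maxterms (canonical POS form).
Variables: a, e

ΠM(0) = (a OR e)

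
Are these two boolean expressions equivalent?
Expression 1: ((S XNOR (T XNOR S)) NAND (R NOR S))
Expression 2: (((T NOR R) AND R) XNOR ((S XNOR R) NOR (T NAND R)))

No. Counterexample: with S=0, R=0, T=1, Expression 1 = 0 but Expression 2 = 1.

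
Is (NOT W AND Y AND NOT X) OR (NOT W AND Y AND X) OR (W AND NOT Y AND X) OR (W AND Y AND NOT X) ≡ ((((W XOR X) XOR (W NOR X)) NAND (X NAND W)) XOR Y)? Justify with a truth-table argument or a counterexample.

Yes, they are equivalent — the two output columns agree on all 8 assignments:
W | Y | X | Expression 1 | Expression 2
---------------------------------------
0 | 0 | 0 | 0 | 0
0 | 0 | 1 | 0 | 0
0 | 1 | 0 | 1 | 1
0 | 1 | 1 | 1 | 1
1 | 0 | 0 | 0 | 0
1 | 0 | 1 | 1 | 1
1 | 1 | 0 | 1 | 1
1 | 1 | 1 | 0 | 0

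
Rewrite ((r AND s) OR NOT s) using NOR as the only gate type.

((((r NOR r) NOR (s NOR s)) NOR (s NOR s)) NOR (((r NOR r) NOR (s NOR s)) NOR (s NOR s)))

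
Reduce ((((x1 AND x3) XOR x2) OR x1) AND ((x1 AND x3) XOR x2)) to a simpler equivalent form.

By absorption (E AND (E OR v) = E):
= ((x1 AND x3) XOR x2)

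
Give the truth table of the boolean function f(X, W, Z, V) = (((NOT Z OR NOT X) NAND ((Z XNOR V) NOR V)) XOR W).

X | W | Z | V | Output
----------------------
0 | 0 | 0 | 0 | 1
0 | 0 | 0 | 1 | 1
0 | 0 | 1 | 0 | 0
0 | 0 | 1 | 1 | 1
0 | 1 | 0 | 0 | 0
0 | 1 | 0 | 1 | 0
0 | 1 | 1 | 0 | 1
0 | 1 | 1 | 1 | 0
1 | 0 | 0 | 0 | 1
1 | 0 | 0 | 1 | 1
1 | 0 | 1 | 0 | 1
1 | 0 | 1 | 1 | 1
1 | 1 | 0 | 0 | 0
1 | 1 | 0 | 1 | 0
1 | 1 | 1 | 0 | 0
1 | 1 | 1 | 1 | 0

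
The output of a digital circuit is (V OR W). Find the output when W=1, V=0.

Substituting: (0 OR 1)
= 1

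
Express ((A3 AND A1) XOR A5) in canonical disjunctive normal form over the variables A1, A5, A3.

(NOT A1 AND A5 AND NOT A3) OR (NOT A1 AND A5 AND A3) OR (A1 AND NOT A5 AND A3) OR (A1 AND A5 AND NOT A3)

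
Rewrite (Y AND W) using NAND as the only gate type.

((Y NAND W) NAND (Y NAND W))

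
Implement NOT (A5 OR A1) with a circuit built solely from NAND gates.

(((A5 NAND A5) NAND (A1 NAND A1)) NAND ((A5 NAND A5) NAND (A1 NAND A1)))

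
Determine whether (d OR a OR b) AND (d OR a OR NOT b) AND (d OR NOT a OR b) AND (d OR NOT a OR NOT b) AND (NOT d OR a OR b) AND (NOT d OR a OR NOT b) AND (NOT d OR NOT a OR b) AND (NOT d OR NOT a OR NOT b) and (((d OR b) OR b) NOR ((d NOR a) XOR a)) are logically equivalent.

Yes, they are equivalent — the two output columns agree on all 8 assignments:
d | a | b | Expression 1 | Expression 2
---------------------------------------
0 | 0 | 0 | 0 | 0
0 | 0 | 1 | 0 | 0
0 | 1 | 0 | 0 | 0
0 | 1 | 1 | 0 | 0
1 | 0 | 0 | 0 | 0
1 | 0 | 1 | 0 | 0
1 | 1 | 0 | 0 | 0
1 | 1 | 1 | 0 | 0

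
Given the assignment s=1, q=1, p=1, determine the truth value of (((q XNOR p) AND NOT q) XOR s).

Substituting: (((1 XNOR 1) AND NOT 1) XOR 1)
= 1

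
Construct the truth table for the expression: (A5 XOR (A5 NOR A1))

A5 | A1 | Output
----------------
0 | 0 | 1
0 | 1 | 0
1 | 0 | 1
1 | 1 | 1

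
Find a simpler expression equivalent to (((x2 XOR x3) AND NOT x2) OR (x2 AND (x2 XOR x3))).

By distribution ((E AND v) OR (E AND NOT v) = E):
= (x2 XOR x3)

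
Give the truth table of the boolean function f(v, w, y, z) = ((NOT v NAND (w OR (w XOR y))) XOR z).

v | w | y | z | Output
----------------------
0 | 0 | 0 | 0 | 1
0 | 0 | 0 | 1 | 0
0 | 0 | 1 | 0 | 0
0 | 0 | 1 | 1 | 1
0 | 1 | 0 | 0 | 0
0 | 1 | 0 | 1 | 1
0 | 1 | 1 | 0 | 0
0 | 1 | 1 | 1 | 1
1 | 0 | 0 | 0 | 1
1 | 0 | 0 | 1 | 0
1 | 0 | 1 | 0 | 1
1 | 0 | 1 | 1 | 0
1 | 1 | 0 | 0 | 1
1 | 1 | 0 | 1 | 0
1 | 1 | 1 | 0 | 1
1 | 1 | 1 | 1 | 0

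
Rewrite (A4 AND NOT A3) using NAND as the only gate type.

((A4 NAND (A3 NAND A3)) NAND (A4 NAND (A3 NAND A3)))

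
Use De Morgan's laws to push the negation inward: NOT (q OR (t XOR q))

NOT q AND NOT (t XOR q)
De Morgan's: NOT(OR of terms) = AND of negations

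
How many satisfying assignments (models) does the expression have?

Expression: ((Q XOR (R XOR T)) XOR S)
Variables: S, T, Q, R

Satisfying assignments: (0,0,0,1), (0,0,1,0), (0,1,0,0), (0,1,1,1), (1,0,0,0), (1,0,1,1), (1,1,0,1), (1,1,1,0)
Count: 8 out of 16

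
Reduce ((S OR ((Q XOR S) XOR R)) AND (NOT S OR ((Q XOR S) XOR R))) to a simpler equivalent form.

By distribution ((E OR v) AND (E OR NOT v) = E):
= ((Q XOR S) XOR R)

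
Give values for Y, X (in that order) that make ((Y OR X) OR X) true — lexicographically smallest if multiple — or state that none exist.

Y=0, X=1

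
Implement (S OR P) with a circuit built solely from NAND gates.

((S NAND S) NAND (P NAND P))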